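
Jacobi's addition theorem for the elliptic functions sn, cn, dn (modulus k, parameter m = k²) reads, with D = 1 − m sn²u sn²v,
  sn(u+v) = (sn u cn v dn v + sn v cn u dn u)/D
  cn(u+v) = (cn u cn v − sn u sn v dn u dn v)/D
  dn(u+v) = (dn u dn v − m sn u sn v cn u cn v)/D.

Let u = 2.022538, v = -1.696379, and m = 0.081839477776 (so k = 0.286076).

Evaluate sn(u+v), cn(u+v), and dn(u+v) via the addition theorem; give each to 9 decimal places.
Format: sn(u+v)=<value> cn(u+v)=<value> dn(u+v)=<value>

sn u = 0.9204803499843908, cn u = -0.390788850010608, dn u = 0.9647065428398556
sn v = -0.9961264932148524, cn v = -0.08793184585507419, dn v = 0.9585370654517779
m = k² = 0.081839477776
D = 1 − m·sn²u·sn²v = 0.9311948612827554
sn(u+v) = (sn u·cn v·dn v + sn v·cn u·dn u)/D = 0.2979527161854622/0.9311948612827554 = 0.3199681705449075
cn(u+v) = (cn u·cn v − sn u·sn v·dn u·dn v)/D = 0.8822403576107339/0.9311948612827554 = 0.9474282927156783
dn(u+v) = (dn u·dn v − m·sn u·sn v·cn u·cn v)/D = 0.9272855562570246/0.9311948612827554 = 0.995801839992603

sn(u+v)=0.319968171 cn(u+v)=0.947428293 dn(u+v)=0.995801840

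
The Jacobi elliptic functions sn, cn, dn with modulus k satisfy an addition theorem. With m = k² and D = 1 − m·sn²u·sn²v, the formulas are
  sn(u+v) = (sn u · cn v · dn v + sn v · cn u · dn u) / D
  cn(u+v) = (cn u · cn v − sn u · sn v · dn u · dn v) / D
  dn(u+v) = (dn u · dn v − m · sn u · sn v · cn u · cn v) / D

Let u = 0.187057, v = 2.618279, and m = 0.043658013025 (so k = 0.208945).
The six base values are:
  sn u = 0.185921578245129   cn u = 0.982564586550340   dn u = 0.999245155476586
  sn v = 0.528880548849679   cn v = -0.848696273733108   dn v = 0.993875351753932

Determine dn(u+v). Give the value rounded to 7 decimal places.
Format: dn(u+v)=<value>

dn(u+v)=0.9971259

m = k² = 0.043658013025
D = 1 − m·sn²u·sn²v = 0.999577877258049
dn(u+v) = (dn u·dn v − m·sn u·sn v·cn u·cn v)/D = 0.9967049798223024/0.999577877258049 = 0.9971258893367795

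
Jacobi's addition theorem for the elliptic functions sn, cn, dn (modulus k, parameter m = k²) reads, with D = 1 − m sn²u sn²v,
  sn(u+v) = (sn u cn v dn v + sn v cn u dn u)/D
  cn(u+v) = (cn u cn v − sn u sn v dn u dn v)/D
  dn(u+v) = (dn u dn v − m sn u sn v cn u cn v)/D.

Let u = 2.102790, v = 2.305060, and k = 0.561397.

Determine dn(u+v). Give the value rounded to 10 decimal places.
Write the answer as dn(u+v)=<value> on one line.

sn u = 0.95025423739209, cn u = -0.3114753350080507, dn u = 0.8458190640734859
sn v = 0.8823258810843359, cn v = -0.4706389694540289, dn v = 0.8687019834613786
m = k² = 0.315166591609
D = 1 − m·sn²u·sn²v = 0.7784468945543758
dn(u+v) = (dn u·dn v − m·sn u·sn v·cn u·cn v)/D = 0.6960281828628288/0.7784468945543758 = 0.8941241692039534

dn(u+v)=0.8941241692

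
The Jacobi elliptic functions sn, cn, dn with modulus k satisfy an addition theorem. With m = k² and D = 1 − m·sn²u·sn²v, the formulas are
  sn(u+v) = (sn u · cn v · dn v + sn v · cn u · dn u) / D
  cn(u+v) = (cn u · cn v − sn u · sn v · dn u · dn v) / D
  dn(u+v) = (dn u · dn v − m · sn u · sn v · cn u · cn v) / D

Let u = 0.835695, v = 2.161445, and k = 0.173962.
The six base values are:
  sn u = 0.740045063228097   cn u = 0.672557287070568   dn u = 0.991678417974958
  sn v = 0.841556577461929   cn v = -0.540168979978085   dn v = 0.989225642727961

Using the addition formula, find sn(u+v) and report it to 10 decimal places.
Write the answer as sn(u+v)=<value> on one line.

sn(u+v)=0.1678124626

m = k² = 0.030262777444
D = 1 − m·sn²u·sn²v = 0.9882620635713018
sn(u+v) = (sn u·cn v·dn v + sn v·cn u·dn u)/D = 0.1658426905363573/0.9882620635713018 = 0.1678124625537565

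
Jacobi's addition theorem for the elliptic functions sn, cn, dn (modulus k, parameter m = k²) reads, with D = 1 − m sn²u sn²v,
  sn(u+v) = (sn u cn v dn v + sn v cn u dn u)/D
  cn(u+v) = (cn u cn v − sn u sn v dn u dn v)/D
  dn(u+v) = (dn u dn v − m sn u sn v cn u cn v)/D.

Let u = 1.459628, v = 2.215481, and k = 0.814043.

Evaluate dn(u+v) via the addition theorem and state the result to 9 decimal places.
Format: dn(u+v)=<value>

sn u = 0.9430842973490796, cn u = 0.332553767222073, dn u = 0.6407960349699437
sn v = 0.9937543663254884, cn v = -0.1115896922167415, dn v = 0.5878653614199221
m = k² = 0.662666005849
D = 1 − m·sn²u·sn²v = 0.4179586765821981
dn(u+v) = (dn u·dn v − m·sn u·sn v·cn u·cn v)/D = 0.3997485701161051/0.4179586765821981 = 0.9564308447547884

dn(u+v)=0.956430845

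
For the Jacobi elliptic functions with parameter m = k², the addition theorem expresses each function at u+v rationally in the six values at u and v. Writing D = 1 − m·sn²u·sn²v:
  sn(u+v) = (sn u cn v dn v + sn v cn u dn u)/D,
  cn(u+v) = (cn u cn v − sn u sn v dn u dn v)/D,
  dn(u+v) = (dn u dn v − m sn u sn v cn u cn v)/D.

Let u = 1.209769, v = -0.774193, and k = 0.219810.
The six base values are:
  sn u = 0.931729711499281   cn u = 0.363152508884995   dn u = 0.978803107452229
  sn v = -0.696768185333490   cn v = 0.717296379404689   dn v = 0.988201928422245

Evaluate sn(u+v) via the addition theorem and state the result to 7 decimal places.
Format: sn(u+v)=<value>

sn(u+v)=0.4213520

m = k² = 0.0483164361
D = 1 − m·sn²u·sn²v = 0.9796365477387245
sn(u+v) = (sn u·cn v·dn v + sn v·cn u·dn u)/D = 0.4127717876700507/0.9796365477387245 = 0.4213519683630053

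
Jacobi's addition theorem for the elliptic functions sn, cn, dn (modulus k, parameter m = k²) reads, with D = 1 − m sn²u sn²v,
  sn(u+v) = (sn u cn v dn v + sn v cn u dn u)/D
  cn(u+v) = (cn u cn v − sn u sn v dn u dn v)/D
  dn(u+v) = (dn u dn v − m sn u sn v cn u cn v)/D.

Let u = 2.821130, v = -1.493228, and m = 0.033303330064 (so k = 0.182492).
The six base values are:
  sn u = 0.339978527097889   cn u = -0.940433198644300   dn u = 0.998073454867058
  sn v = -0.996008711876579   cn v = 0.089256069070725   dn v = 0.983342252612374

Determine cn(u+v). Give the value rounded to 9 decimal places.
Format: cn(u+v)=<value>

m = k² = 0.033303330064
D = 1 − m·sn²u·sn²v = 0.9961812879470906
cn(u+v) = (cn u·cn v − sn u·sn v·dn u·dn v)/D = 0.2484000289157032/0.9961812879470906 = 0.2493522332944044

cn(u+v)=0.249352233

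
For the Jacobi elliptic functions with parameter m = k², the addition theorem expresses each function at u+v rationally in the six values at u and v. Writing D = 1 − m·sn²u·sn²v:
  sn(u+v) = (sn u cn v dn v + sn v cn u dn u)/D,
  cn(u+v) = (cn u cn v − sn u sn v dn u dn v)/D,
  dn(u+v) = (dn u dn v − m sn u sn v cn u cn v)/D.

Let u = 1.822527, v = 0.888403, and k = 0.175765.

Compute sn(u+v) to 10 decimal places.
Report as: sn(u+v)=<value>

sn(u+v)=0.4393642831

sn u = 0.9723451529982664, cn u = -0.2335485034008522, dn u = 0.9852876426515311
sn v = 0.7741195480757817, cn v = 0.6330394342274007, dn v = 0.9907001699462839
m = k² = 0.030893335225
D = 1 − m·sn²u·sn²v = 0.9824966259799034
sn(u+v) = (sn u·cn v·dn v + sn v·cn u·dn u)/D = 0.4316739256816348/0.9824966259799034 = 0.4393642830590897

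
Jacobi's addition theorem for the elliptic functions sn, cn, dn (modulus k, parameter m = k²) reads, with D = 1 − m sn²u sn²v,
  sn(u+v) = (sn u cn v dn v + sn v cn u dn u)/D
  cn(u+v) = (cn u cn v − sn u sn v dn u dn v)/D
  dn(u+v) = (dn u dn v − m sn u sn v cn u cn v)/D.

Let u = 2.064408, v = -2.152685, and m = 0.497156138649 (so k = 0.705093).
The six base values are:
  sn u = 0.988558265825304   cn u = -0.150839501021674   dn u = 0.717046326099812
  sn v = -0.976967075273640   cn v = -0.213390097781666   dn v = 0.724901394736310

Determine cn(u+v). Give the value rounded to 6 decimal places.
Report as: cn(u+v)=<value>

m = k² = 0.497156138649
D = 1 − m·sn²u·sn²v = 0.5362785282864817
cn(u+v) = (cn u·cn v − sn u·sn v·dn u·dn v)/D = 0.5341930109560711/0.5362785282864817 = 0.9961111302794945

cn(u+v)=0.996111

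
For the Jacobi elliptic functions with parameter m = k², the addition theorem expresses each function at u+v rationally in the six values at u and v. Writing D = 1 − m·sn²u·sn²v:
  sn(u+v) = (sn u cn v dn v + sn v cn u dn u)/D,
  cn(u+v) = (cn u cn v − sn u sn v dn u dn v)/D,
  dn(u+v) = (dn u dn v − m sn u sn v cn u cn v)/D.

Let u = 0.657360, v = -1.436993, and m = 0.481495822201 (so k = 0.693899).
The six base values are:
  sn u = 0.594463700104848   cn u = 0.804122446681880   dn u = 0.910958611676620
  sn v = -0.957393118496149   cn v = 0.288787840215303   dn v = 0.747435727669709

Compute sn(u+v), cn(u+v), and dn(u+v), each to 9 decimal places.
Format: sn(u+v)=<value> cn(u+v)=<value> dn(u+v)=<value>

sn(u+v)=-0.678876783 cn(u+v)=0.734252213 dn(u+v)=0.882094805

m = k² = 0.481495822201
D = 1 − m·sn²u·sn²v = 0.8440362003864089
sn(u+v) = (sn u·cn v·dn v + sn v·cn u·dn u)/D = -0.5729965807619257/0.8440362003864089 = -0.6788767833649809
cn(u+v) = (cn u·cn v − sn u·sn v·dn u·dn v)/D = 0.6197354483954166/0.8440362003864089 = 0.7342522134852688
dn(u+v) = (dn u·dn v − m·sn u·sn v·cn u·cn v)/D = 0.7445199476612057/0.8440362003864089 = 0.8820948050810574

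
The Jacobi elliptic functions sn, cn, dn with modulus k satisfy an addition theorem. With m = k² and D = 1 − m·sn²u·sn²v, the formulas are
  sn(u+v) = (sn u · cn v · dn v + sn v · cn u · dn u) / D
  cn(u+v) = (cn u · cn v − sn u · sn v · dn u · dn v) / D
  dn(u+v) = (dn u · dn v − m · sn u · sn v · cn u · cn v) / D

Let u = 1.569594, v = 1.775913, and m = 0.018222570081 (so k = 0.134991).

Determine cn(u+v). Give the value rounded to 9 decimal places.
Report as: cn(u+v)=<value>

sn u = 0.9999650936676318, cn u = 0.008355324427240765, dn u = 0.9908474665976456
sn v = 0.9808342743408191, cn v = -0.1948438510149056, dn v = 0.9911958604991602
m = k² = 0.018222570081
D = 1 − m·sn²u·sn²v = 0.9824704577188086
cn(u+v) = (cn u·cn v − sn u·sn v·dn u·dn v)/D = -0.964895148197799/0.9824704577188086 = -0.9821111063615923

cn(u+v)=-0.982111106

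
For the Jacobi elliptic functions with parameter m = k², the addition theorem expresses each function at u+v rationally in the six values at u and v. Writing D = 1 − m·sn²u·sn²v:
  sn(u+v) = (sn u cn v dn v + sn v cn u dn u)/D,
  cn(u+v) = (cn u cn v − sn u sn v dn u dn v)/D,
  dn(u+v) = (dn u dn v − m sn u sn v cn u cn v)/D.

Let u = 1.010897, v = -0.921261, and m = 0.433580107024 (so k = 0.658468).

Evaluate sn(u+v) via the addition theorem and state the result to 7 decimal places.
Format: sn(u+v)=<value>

sn(u+v)=0.0894643

sn u = 0.8136826178614365, cn u = 0.5813093818184594, dn u = 0.8443551040634736
sn v = -0.7668624220750238, cn v = 0.6418115187570475, dn v = 0.863146041481505
m = k² = 0.433580107024
D = 1 − m·sn²u·sn²v = 0.8311837148774834
sn(u+v) = (sn u·cn v·dn v + sn v·cn u·dn u)/D = 0.07436124767188179/0.8311837148774834 = 0.0894642740718791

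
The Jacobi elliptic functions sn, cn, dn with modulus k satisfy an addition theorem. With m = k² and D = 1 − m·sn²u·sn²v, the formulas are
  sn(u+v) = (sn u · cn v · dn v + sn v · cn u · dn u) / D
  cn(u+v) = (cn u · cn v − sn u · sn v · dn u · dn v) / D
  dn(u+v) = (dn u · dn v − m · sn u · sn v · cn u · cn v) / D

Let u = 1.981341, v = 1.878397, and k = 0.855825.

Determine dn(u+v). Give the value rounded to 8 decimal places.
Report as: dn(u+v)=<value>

dn(u+v)=0.94681022

sn u = 0.9971807254254412, cn u = 0.07503732964325711, dn u = 0.5212366320170878
sn v = 0.9916749397456913, cn v = 0.128766509156611, dn v = 0.5288742397871186
m = k² = 0.732436430625
D = 1 − m·sn²u·sn²v = 0.2837636384673609
dn(u+v) = (dn u·dn v − m·sn u·sn v·cn u·cn v)/D = 0.2686703131931479/0.2837636384673609 = 0.9468102208030113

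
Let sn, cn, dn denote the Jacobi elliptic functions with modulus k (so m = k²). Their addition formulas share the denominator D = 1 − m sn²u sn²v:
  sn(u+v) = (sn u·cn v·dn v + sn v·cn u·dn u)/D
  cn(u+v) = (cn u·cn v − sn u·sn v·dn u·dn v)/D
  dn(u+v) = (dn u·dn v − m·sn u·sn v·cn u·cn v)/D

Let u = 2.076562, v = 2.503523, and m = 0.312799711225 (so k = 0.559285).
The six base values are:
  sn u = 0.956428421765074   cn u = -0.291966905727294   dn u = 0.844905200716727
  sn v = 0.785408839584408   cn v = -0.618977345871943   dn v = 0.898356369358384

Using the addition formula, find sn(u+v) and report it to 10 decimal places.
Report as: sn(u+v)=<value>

m = k² = 0.312799711225
D = 1 − m·sn²u·sn²v = 0.8234926235089523
sn(u+v) = (sn u·cn v·dn v + sn v·cn u·dn u)/D = -0.7255818063514049/0.8234926235089523 = -0.8811029821489554

sn(u+v)=-0.8811029821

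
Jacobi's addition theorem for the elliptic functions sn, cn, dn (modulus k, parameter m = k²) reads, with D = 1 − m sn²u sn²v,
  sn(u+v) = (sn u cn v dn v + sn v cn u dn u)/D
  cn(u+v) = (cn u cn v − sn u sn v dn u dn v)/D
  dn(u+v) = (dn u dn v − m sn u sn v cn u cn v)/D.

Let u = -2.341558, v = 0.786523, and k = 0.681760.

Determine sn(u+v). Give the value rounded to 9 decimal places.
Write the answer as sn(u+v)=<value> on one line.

sn u = -0.9266985612956311, cn u = -0.3758055035422013, dn u = 0.7751428488456499
sn v = 0.6841818506934645, cn v = 0.7293114527975451, dn v = 0.8845487169114801
m = k² = 0.4647966976
D = 1 − m·sn²u·sn²v = 0.8131542988857952
sn(u+v) = (sn u·cn v·dn v + sn v·cn u·dn u)/D = -0.7971280985122393/0.8131542988857952 = -0.9802913169179387

sn(u+v)=-0.980291317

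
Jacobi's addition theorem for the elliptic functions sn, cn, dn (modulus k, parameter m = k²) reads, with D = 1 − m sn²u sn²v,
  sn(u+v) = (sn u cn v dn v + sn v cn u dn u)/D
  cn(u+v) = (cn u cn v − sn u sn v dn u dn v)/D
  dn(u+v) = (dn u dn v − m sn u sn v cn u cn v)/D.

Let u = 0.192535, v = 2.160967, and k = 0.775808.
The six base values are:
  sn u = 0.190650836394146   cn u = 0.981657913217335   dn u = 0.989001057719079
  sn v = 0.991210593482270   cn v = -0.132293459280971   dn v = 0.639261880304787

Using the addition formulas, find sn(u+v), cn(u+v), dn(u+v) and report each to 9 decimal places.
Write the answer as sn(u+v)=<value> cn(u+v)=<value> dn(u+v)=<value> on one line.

sn(u+v)=0.966988531 cn(u+v)=-0.254819901 dn(u+v)=0.661213887

m = k² = 0.601878052864
D = 1 − m·sn²u·sn²v = 0.9785059721706539
sn(u+v) = (sn u·cn v·dn v + sn v·cn u·dn u)/D = 0.9462040522058368/0.9785059721706539 = 0.9669885305930626
cn(u+v) = (cn u·cn v − sn u·sn v·dn u·dn v)/D = -0.2493427944876102/0.9785059721706539 = -0.2548199005208771
dn(u+v) = (dn u·dn v − m·sn u·sn v·cn u·cn v)/D = 0.6470017371215806/0.9785059721706539 = 0.6612138868057332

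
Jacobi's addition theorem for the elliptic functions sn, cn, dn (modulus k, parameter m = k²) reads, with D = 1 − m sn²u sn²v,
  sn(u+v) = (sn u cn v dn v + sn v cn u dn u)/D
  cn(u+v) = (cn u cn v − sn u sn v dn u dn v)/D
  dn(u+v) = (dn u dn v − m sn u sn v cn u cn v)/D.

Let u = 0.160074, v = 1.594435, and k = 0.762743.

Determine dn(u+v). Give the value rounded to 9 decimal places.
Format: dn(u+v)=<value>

dn(u+v)=0.652501952

sn u = 0.1590009140540747, cn u = 0.9872784355641365, dn u = 0.9926187231204397
sn v = 0.9759847635403486, cn v = 0.2178387966756375, dn v = 0.6677054782780798
m = k² = 0.581776884049
D = 1 − m·sn²u·sn²v = 0.9859898824628369
dn(u+v) = (dn u·dn v − m·sn u·sn v·cn u·cn v)/D = 0.6433603227576541/0.9859898824628369 = 0.6525019517955379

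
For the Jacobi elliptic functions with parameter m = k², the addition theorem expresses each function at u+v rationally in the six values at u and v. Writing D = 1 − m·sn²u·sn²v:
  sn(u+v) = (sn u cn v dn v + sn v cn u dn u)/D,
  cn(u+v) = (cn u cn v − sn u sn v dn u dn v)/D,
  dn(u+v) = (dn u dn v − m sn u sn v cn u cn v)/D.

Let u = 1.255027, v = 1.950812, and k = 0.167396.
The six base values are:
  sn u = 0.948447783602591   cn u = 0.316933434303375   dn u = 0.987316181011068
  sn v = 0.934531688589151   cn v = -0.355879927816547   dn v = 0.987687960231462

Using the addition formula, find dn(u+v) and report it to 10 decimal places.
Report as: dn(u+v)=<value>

dn(u+v)=0.9999754352

m = k² = 0.028021420816
D = 1 − m·sn²u·sn²v = 0.9779856904610799
dn(u+v) = (dn u·dn v − m·sn u·sn v·cn u·cn v)/D = 0.9779616664603827/0.9779856904610799 = 0.9999754352226914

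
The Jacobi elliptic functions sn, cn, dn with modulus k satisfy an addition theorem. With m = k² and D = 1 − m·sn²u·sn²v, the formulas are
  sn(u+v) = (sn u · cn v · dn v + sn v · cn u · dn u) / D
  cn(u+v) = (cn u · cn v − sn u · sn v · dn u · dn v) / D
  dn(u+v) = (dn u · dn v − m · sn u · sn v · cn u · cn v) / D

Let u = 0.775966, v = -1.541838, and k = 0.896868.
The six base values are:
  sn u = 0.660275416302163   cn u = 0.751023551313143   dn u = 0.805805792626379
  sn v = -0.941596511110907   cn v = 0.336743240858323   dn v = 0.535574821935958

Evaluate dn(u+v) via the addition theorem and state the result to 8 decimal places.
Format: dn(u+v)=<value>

dn(u+v)=0.80982761

m = k² = 0.804372209424
D = 1 − m·sn²u·sn²v = 0.6890883509076079
dn(u+v) = (dn u·dn v − m·sn u·sn v·cn u·cn v)/D = 0.5580427741439576/0.6890883509076079 = 0.8098276126841379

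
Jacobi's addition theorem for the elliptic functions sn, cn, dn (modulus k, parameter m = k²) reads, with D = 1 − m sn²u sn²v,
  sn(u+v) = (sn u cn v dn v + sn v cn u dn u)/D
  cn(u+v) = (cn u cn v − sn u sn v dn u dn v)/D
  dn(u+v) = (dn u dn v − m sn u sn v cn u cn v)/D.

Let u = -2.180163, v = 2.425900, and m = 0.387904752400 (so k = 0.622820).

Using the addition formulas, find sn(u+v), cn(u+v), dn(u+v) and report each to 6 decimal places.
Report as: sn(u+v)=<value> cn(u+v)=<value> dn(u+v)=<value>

sn(u+v)=0.242353 cn(u+v)=0.970188 dn(u+v)=0.988543

sn u = -0.9476655684554095, cn u = -0.3192647339811987, dn u = 0.8072387301884245
sn v = 0.8641005361695062, cn v = -0.5033192459975795, dn v = 0.8428305053190318
m = k² = 0.3879047524
D = 1 − m·sn²u·sn²v = 0.7398859249499075
sn(u+v) = (sn u·cn v·dn v + sn v·cn u·dn u)/D = 0.1793134177709241/0.7398859249499075 = 0.2423527894290788
cn(u+v) = (cn u·cn v − sn u·sn v·dn u·dn v)/D = 0.7178285868828924/0.7398859249499075 = 0.9701881907423655
dn(u+v) = (dn u·dn v − m·sn u·sn v·cn u·cn v)/D = 0.7314087525920402/0.7398859249499075 = 0.9885425954569399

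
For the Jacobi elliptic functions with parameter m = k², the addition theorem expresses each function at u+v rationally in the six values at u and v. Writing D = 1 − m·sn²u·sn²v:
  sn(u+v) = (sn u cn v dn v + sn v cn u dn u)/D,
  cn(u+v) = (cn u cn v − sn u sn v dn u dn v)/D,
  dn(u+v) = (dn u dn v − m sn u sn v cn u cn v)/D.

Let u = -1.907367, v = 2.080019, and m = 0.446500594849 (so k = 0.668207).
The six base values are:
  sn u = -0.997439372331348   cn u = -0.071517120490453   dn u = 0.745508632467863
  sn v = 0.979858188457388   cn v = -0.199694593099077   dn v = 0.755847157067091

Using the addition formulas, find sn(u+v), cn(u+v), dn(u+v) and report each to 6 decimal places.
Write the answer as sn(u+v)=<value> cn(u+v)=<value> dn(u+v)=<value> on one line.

sn(u+v)=0.171421 cn(u+v)=0.985198 dn(u+v)=0.993418

m = k² = 0.446500594849
D = 1 − m·sn²u·sn²v = 0.5734975709142152
sn(u+v) = (sn u·cn v·dn v + sn v·cn u·dn u)/D = 0.09830935577723452/0.5734975709142152 = 0.1714207012603717
cn(u+v) = (cn u·cn v − sn u·sn v·dn u·dn v)/D = 0.565008614457488/0.5734975709142152 = 0.9851979208156107
dn(u+v) = (dn u·dn v − m·sn u·sn v·cn u·cn v)/D = 0.5697228768475658/0.5734975709142152 = 0.9934181167312843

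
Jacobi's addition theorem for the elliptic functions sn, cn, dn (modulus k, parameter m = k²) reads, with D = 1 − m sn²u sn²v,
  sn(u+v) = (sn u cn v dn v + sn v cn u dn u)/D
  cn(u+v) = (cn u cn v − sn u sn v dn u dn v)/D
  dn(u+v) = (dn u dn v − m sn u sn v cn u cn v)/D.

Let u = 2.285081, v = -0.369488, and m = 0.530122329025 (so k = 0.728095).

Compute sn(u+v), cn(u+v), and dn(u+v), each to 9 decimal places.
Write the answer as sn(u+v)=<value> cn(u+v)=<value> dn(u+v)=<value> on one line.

sn(u+v)=0.999710162 cn(u+v)=-0.024074726 dn(u+v)=0.685700318

sn u = 0.9606908911203152, cn u = -0.2776202653237956, dn u = 0.7146578170370477
sn v = -0.3571036010845305, cn v = 0.9340647825993979, dn v = 0.9656071767685668
m = k² = 0.530122329025
D = 1 − m·sn²u·sn²v = 0.9376075696954389
sn(u+v) = (sn u·cn v·dn v + sn v·cn u·dn u)/D = 0.9373358151795267/0.9376075696954389 = 0.9997101617726909
cn(u+v) = (cn u·cn v − sn u·sn v·dn u·dn v)/D = -0.0225726456561782/0.9376075696954389 = -0.02407472634154439
dn(u+v) = (dn u·dn v − m·sn u·sn v·cn u·cn v)/D = 0.6429178085409874/0.9376075696954389 = 0.6857003178310783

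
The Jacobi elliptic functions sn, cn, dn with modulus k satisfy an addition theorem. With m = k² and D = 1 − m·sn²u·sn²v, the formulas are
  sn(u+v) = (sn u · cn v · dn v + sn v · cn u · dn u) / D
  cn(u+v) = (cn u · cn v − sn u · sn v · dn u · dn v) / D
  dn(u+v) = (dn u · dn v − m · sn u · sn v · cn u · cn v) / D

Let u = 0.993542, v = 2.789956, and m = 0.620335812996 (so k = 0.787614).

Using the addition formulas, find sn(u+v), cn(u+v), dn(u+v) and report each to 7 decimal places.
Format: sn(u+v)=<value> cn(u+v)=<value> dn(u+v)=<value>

sn(u+v)=0.1597212 cn(u+v)=-0.9871622 dn(u+v)=0.9920558

sn u = 0.7902012341729733, cn u = 0.6128474602309369, dn u = 0.7827203576124706
sn v = 0.8589641459159013, cn v = -0.5120357370642856, dn v = 0.7364130635687048
m = k² = 0.620335812996
D = 1 − m·sn²u·sn²v = 0.7142065084305181
sn(u+v) = (sn u·cn v·dn v + sn v·cn u·dn u)/D = 0.1140739247142416/0.7142065084305181 = 0.1597212057965156
cn(u+v) = (cn u·cn v − sn u·sn v·dn u·dn v)/D = -0.7050376418212018/0.7142065084305181 = -0.9871621631823756
dn(u+v) = (dn u·dn v − m·sn u·sn v·cn u·cn v)/D = 0.7085327045458717/0.7142065084305181 = 0.9920557936427732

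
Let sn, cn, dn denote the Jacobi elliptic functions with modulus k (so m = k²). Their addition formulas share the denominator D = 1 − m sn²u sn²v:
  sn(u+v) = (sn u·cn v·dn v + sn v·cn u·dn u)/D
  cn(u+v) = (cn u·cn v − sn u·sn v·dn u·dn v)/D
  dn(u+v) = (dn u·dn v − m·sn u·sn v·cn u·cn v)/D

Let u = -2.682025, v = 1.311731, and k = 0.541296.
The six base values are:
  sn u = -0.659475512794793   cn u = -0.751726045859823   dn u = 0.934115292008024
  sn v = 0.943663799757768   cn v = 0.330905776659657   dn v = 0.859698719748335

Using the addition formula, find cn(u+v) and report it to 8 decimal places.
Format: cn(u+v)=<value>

cn(u+v)=0.28314039

m = k² = 0.293001359616
D = 1 − m·sn²u·sn²v = 0.8865246385971419
cn(u+v) = (cn u·cn v − sn u·sn v·dn u·dn v)/D = 0.2510109339545926/0.8865246385971419 = 0.2831403922984007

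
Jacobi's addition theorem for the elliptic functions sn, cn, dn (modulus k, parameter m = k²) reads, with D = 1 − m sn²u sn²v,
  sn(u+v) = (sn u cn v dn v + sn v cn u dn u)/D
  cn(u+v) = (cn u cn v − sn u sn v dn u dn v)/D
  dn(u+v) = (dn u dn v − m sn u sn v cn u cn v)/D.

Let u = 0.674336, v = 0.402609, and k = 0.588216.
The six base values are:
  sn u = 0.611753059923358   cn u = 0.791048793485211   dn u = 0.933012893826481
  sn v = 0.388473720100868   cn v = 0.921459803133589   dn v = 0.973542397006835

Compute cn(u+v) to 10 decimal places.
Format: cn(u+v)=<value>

m = k² = 0.345998062656
D = 1 − m·sn²u·sn²v = 0.980458888773961
cn(u+v) = (cn u·cn v − sn u·sn v·dn u·dn v)/D = 0.5130556210468615/0.980458888773961 = 0.5232811155278775

cn(u+v)=0.5232811155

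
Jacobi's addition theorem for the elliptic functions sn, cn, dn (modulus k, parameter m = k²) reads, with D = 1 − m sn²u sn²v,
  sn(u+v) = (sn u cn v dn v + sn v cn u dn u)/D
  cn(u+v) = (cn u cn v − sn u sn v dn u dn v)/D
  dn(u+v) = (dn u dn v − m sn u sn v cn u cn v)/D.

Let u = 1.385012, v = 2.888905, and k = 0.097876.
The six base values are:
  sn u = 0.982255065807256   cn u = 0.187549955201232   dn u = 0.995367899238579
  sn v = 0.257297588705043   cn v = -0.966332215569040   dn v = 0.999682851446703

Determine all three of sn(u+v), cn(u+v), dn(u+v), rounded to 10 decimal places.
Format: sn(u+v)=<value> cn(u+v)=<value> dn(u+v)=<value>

m = k² = 0.009579711376
D = 1 − m·sn²u·sn²v = 0.9993881113302491
sn(u+v) = (sn u·cn v·dn v + sn v·cn u·dn u)/D = -0.9008510575564466/0.9993881113302491 = -0.9014026156038184
cn(u+v) = (cn u·cn v − sn u·sn v·dn u·dn v)/D = -0.432716961959748/0.9993881113302491 = -0.4329818986777562
dn(u+v) = (dn u·dn v − m·sn u·sn v·cn u·cn v)/D = 0.9954910088598229/0.9993881113302491 = 0.9961005114767286

sn(u+v)=-0.9014026156 cn(u+v)=-0.4329818987 dn(u+v)=0.9961005115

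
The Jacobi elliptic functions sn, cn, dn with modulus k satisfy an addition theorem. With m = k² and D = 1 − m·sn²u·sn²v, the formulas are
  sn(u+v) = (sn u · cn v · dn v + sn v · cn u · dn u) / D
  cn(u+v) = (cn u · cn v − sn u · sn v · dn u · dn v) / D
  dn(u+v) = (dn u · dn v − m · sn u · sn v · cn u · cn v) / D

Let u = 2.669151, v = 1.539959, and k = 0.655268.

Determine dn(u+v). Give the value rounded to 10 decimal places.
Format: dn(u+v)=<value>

dn(u+v)=0.9296706991

sn u = 0.7707491349954467, cn u = -0.6371387375633118, dn u = 0.8630916991466713
sn v = 0.980814610563222, cn v = 0.1949428113722463, dn v = 0.7661209441952119
m = k² = 0.429376151824
D = 1 − m·sn²u·sn²v = 0.7546207330740013
dn(u+v) = (dn u·dn v − m·sn u·sn v·cn u·cn v)/D = 0.7015487844681997/0.7546207330740013 = 0.9296706990946177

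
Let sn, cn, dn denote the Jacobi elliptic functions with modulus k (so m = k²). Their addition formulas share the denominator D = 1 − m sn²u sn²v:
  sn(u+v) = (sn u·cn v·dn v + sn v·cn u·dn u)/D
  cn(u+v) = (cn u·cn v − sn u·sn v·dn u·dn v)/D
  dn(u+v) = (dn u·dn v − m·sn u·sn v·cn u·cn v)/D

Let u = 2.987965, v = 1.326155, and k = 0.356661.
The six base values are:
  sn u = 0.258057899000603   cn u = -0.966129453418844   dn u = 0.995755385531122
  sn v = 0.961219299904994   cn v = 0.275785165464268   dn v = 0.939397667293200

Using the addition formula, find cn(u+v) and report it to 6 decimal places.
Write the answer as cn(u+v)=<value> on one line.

cn(u+v)=-0.502405

m = k² = 0.127207068921
D = 1 − m·sn²u·sn²v = 0.9921730866749415
cn(u+v) = (cn u·cn v − sn u·sn v·dn u·dn v)/D = -0.4984729106653699/0.9921730866749415 = -0.502405192561609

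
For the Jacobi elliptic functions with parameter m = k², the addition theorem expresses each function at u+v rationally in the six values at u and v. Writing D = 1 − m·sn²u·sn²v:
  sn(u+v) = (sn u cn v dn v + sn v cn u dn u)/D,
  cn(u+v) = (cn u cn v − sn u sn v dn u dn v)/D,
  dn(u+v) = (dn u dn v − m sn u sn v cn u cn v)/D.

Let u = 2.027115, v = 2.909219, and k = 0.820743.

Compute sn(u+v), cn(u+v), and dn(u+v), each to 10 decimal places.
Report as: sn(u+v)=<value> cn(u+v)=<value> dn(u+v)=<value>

sn(u+v)=-0.7166997877 cn(u+v)=-0.6973818282 dn(u+v)=0.8086963461

sn u = 0.9999799019790651, cn u = 0.006340002992068199, dn u = 0.5713212795786003
sn v = 0.8583480445816653, cn v = -0.5130678652603683, dn v = 0.7097207144771361
m = k² = 0.673619072049
D = 1 − m·sn²u·sn²v = 0.5037234415126603
sn(u+v) = (sn u·cn v·dn v + sn v·cn u·dn u)/D = -0.3610184835798815/0.5037234415126603 = -0.7166997876766629
cn(u+v) = (cn u·cn v − sn u·sn v·dn u·dn v)/D = -0.3512875745639764/0.5037234415126603 = -0.6973818282291462
dn(u+v) = (dn u·dn v − m·sn u·sn v·cn u·cn v)/D = 0.407359306591554/0.5037234415126603 = 0.808696346090766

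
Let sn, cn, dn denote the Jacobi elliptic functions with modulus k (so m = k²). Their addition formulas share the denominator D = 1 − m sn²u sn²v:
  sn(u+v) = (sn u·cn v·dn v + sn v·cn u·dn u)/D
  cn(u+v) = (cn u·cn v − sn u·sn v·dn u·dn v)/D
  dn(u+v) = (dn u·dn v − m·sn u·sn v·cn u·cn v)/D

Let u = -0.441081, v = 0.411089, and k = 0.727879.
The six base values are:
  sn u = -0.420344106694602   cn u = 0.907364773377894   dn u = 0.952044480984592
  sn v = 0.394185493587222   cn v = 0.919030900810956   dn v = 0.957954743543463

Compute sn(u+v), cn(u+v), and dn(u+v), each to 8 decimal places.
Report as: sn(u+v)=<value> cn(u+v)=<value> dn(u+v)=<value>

sn(u+v)=-0.02998512 cn(u+v)=0.99955035 dn(u+v)=0.99976179

m = k² = 0.529807838641
D = 1 − m·sn²u·sn²v = 0.9854544689795808
sn(u+v) = (sn u·cn v·dn v + sn v·cn u·dn u)/D = -0.0295489735904609/0.9854544689795808 = -0.02998512312908612
cn(u+v) = (cn u·cn v − sn u·sn v·dn u·dn v)/D = 0.9850113545495696/0.9854544689795808 = 0.9995503451007025
dn(u+v) = (dn u·dn v − m·sn u·sn v·cn u·cn v)/D = 0.9852197283046142/0.9854544689795808 = 0.9997617944995372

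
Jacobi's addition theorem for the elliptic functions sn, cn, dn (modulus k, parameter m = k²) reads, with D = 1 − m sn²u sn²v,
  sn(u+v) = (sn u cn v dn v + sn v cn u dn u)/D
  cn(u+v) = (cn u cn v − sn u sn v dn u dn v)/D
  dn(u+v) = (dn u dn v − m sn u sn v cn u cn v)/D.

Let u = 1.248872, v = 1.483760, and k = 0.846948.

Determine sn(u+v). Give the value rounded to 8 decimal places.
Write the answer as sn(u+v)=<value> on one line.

sn u = 0.8813444847184595, cn u = 0.4724742313146327, dn u = 0.6654381980782876
sn v = 0.9416100220572975, cn v = 0.3367054593576644, dn v = 0.603325918272012
m = k² = 0.717320914704
D = 1 − m·sn²u·sn²v = 0.5059771685881513
sn(u+v) = (sn u·cn v·dn v + sn v·cn u·dn u)/D = 0.4750835294918635/0.5059771685881513 = 0.9389426222876982

sn(u+v)=0.93894262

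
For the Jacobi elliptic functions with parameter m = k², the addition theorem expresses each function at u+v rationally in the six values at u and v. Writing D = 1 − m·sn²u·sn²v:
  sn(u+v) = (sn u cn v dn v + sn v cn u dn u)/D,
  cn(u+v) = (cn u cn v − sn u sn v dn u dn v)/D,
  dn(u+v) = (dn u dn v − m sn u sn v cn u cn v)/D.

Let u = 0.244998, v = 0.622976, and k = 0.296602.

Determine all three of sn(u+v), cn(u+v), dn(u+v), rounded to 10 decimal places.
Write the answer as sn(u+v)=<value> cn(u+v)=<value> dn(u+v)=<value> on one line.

sn(u+v)=0.7576749049 cn(u+v)=0.6526321617 dn(u+v)=0.9744215589

sn u = 0.2423477487327137, cn u = 0.9701894498932595, dn u = 0.9974132276615162
sn v = 0.5807910538472724, cn v = 0.8140526713738951, dn v = 0.9850508551801305
m = k² = 0.087972746404
D = 1 − m·sn²u·sn²v = 0.9982571261007652
sn(u+v) = (sn u·cn v·dn v + sn v·cn u·dn u)/D = 0.7563543730831002/0.9982571261007652 = 0.7576749048989538
cn(u+v) = (cn u·cn v − sn u·sn v·dn u·dn v)/D = 0.6514947061404487/0.9982571261007652 = 0.6526321617008783
dn(u+v) = (dn u·dn v − m·sn u·sn v·cn u·cn v)/D = 0.9727232650206439/0.9982571261007652 = 0.9744215589225416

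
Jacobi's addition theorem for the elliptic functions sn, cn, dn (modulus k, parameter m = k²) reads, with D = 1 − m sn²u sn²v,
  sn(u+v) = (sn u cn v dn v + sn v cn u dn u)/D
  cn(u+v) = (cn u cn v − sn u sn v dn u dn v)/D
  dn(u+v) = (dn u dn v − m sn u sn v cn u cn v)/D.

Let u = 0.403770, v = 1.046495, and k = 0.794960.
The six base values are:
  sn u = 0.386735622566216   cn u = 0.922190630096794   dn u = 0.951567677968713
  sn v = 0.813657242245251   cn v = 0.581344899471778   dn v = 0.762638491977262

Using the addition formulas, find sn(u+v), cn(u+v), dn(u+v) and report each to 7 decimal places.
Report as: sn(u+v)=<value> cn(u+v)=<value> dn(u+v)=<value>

m = k² = 0.6319614016
D = 1 − m·sn²u·sn²v = 0.9374248503747559
sn(u+v) = (sn u·cn v·dn v + sn v·cn u·dn u)/D = 0.8854675909504185/0.9374248503747559 = 0.9445744803932109
cn(u+v) = (cn u·cn v − sn u·sn v·dn u·dn v)/D = 0.3077539528204239/0.9374248503747559 = 0.3282971991807051
dn(u+v) = (dn u·dn v − m·sn u·sn v·cn u·cn v)/D = 0.6190914384513498/0.9374248503747559 = 0.6604171397887038

sn(u+v)=0.9445745 cn(u+v)=0.3282972 dn(u+v)=0.6604171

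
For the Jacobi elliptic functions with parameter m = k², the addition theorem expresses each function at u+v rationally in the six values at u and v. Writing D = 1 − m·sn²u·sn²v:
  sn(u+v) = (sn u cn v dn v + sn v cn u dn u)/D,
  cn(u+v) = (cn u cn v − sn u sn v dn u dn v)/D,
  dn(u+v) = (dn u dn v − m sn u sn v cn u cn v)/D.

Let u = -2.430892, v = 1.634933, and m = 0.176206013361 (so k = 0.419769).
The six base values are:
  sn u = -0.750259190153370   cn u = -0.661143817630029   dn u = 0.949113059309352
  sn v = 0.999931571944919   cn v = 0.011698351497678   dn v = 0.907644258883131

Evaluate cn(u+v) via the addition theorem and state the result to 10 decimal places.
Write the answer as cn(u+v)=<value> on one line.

cn(u+v)=0.7088330906

m = k² = 0.176206013361
D = 1 − m·sn²u·sn²v = 0.9008291728783982
cn(u+v) = (cn u·cn v − sn u·sn v·dn u·dn v)/D = 0.6385375267426861/0.9008291728783982 = 0.7088330906318034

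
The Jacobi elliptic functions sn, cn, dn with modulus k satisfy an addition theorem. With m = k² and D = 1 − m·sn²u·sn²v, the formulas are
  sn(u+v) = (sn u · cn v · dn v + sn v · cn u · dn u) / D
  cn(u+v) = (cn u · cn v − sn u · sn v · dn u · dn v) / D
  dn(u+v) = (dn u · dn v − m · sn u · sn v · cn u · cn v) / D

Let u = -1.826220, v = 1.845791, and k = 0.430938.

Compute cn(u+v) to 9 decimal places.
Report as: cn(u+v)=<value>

cn(u+v)=0.999808499

sn u = -0.9877136430247956, cn u = -0.1562746280836615, dn u = 0.9048910130496689
sn v = 0.9847903500811901, cn v = -0.1737468456892586, dn v = 0.9054825087931717
m = k² = 0.185707559844
D = 1 − m·sn²u·sn²v = 0.8242969674272118
cn(u+v) = (cn u·cn v − sn u·sn v·dn u·dn v)/D = 0.8241391134305829/0.8242969674272118 = 0.9998084986323296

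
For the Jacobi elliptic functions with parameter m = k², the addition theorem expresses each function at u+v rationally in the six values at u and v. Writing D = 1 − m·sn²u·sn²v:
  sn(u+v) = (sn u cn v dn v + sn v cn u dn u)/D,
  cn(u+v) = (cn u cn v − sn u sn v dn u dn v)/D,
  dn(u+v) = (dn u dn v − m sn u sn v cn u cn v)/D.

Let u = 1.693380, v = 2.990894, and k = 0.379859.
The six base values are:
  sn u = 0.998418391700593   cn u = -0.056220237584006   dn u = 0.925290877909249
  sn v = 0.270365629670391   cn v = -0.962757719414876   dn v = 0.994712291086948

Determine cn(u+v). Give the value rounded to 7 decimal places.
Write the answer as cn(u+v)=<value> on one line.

m = k² = 0.144292859881
D = 1 − m·sn²u·sn²v = 0.9894858795492354
cn(u+v) = (cn u·cn v − sn u·sn v·dn u·dn v)/D = -0.1943239998249039/0.9894858795492354 = -0.1963888559111415

cn(u+v)=-0.1963889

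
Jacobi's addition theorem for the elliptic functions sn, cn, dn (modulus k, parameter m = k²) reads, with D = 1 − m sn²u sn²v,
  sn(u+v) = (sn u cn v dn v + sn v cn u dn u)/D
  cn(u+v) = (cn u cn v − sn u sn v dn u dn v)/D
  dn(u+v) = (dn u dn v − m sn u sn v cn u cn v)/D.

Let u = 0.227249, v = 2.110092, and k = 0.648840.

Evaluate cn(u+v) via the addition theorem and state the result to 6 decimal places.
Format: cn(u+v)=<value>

cn(u+v)=-0.410570

sn u = 0.2245048387160189, cn u = 0.9744729741727547, dn u = 0.9893335713905466
sn v = 0.9705093025927249, cn v = -0.2410636712177566, dn v = 0.776834146197977
m = k² = 0.4209933456
D = 1 − m·sn²u·sn²v = 0.9800139924180472
cn(u+v) = (cn u·cn v − sn u·sn v·dn u·dn v)/D = -0.4023643934056601/0.9800139924180472 = -0.4105700495284586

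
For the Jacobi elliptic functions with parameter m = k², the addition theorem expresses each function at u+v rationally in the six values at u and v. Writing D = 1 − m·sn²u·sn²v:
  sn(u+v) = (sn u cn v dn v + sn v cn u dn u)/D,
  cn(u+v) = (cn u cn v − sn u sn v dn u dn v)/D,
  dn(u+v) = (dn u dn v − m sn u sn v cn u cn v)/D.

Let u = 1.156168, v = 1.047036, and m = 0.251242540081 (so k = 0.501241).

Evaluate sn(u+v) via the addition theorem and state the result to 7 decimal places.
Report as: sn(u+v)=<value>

sn(u+v)=0.8995791

sn u = 0.8942565415343507, cn u = 0.447554731762521, dn u = 0.8939142334062643
sn v = 0.8460792427733128, cn v = 0.5330571404156759, dn v = 0.9056202329422473
m = k² = 0.251242540081
D = 1 − m·sn²u·sn²v = 0.8561733027005002
sn(u+v) = (sn u·cn v·dn v + sn v·cn u·dn u)/D = 0.7701955733825456/0.8561733027005002 = 0.8995790582972305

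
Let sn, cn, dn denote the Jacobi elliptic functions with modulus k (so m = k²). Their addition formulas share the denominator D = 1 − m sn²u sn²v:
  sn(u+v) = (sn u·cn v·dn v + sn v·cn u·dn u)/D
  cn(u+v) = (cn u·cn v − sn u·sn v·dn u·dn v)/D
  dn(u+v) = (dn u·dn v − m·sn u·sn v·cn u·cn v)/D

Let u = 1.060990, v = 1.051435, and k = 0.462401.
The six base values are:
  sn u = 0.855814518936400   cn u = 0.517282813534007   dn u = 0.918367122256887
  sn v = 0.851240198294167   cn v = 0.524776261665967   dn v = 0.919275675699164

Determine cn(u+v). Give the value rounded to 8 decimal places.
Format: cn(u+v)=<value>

m = k² = 0.213814684801
D = 1 − m·sn²u·sn²v = 0.8865247684091311
cn(u+v) = (cn u·cn v − sn u·sn v·dn u·dn v)/D = -0.3435688177792512/0.8865247684091311 = -0.3875456501861596

cn(u+v)=-0.38754565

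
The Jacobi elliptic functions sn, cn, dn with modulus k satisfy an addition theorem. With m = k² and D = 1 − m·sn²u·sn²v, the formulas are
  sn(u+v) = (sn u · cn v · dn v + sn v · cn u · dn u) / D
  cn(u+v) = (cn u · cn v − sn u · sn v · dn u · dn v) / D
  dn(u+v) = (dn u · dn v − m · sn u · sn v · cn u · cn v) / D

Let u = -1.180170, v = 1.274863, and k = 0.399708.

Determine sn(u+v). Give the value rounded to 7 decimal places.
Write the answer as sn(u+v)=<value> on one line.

sn u = -0.9115783637764438, cn u = 0.4111263634147796, dn u = 0.9312561553113901
sn v = 0.9441602519210161, cn v = 0.3294865986537895, dn v = 0.9260550691161758
m = k² = 0.159766485264
D = 1 − m·sn²u·sn²v = 0.881650854963771
sn(u+v) = (sn u·cn v·dn v + sn v·cn u·dn u)/D = 0.08334164623775939/0.881650854963771 = 0.09452908231023502

sn(u+v)=0.0945291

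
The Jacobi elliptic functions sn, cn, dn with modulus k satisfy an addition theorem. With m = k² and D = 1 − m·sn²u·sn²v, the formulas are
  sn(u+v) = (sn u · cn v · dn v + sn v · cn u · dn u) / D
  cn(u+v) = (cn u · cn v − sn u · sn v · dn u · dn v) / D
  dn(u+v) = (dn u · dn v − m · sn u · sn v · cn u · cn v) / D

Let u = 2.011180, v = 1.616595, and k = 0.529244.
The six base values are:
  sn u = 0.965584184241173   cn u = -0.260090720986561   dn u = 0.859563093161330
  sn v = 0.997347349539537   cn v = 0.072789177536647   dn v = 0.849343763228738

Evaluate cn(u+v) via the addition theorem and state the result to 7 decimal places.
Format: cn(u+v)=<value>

m = k² = 0.280099211536
D = 1 − m·sn²u·sn²v = 0.7402323596931739
cn(u+v) = (cn u·cn v − sn u·sn v·dn u·dn v)/D = -0.7220006186274071/0.7402323596931739 = -0.9753702458058928

cn(u+v)=-0.9753702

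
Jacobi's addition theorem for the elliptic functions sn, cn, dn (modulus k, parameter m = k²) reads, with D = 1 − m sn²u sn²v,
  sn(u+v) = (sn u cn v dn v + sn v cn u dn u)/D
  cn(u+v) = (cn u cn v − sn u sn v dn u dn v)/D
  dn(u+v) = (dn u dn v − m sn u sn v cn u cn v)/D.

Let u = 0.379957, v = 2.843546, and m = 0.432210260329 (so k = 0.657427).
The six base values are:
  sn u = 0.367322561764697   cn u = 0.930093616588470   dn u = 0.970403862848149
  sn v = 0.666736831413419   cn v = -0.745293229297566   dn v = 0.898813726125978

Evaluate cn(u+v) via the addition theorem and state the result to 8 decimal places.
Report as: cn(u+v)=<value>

m = k² = 0.432210260329
D = 1 − m·sn²u·sn²v = 0.9740761693912591
cn(u+v) = (cn u·cn v − sn u·sn v·dn u·dn v)/D = -0.9068037951853466/0.9740761693912591 = -0.9309372548884407

cn(u+v)=-0.93093725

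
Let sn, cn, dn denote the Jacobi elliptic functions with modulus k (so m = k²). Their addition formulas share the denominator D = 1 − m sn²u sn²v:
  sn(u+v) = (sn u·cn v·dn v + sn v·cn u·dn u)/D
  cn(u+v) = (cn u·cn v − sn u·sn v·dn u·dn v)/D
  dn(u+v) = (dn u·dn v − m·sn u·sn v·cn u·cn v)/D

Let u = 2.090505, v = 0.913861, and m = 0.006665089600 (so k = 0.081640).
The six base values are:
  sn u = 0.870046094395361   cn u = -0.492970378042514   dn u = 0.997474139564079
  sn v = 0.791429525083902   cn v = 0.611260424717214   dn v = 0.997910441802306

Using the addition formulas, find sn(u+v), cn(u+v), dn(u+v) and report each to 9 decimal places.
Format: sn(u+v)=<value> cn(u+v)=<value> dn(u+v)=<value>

sn(u+v)=0.141996359 cn(u+v)=-0.989867180 dn(u+v)=0.999932804

m = k² = 0.0066650896
D = 1 − m·sn²u·sn²v = 0.9968397967760105
sn(u+v) = (sn u·cn v·dn v + sn v·cn u·dn u)/D = 0.1415476220164525/0.9968397967760105 = 0.1419963593691256
cn(u+v) = (cn u·cn v − sn u·sn v·dn u·dn v)/D = -0.9867389984884176/0.9968397967760105 = -0.9898671799417911
dn(u+v) = (dn u·dn v − m·sn u·sn v·cn u·cn v)/D = 0.9967728128843914/0.9968397967760105 = 0.9999328037545895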